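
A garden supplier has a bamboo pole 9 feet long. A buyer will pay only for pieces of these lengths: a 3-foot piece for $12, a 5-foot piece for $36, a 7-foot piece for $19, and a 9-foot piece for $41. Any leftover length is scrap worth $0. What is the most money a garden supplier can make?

48

Let r[k] be the best obtainable value from length k. For each k, try every first piece i and keep the best of price[i] + r[k−i].
r[1] = 0
r[2] = 0
r[3] = 12
r[4] = 12
r[5] = 36
r[6] = 36
r[7] = 36
r[8] = 48  (first piece 3, then r[5]=36)
r[9] = 48
One optimal cutting: pieces 5 + 3 with 1 foot of scrap → $48.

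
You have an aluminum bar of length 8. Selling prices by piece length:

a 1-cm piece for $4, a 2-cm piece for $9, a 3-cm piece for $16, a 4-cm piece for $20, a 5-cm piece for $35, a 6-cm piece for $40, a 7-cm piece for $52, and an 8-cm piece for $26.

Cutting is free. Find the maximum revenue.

Let best[k] be the best obtainable value from length k. For each k, try every first piece i and keep the best of price[i] + best[k−i].
best[1] = 4
best[2] = 9
best[3] = 16
best[4] = 20  (first piece 1, then best[3]=16)
best[5] = 35
best[6] = 40
best[7] = 52
best[8] = 56  (first piece 1, then best[7]=52)
One optimal cutting: 7 + 1 → $52 + $4 = $56.

56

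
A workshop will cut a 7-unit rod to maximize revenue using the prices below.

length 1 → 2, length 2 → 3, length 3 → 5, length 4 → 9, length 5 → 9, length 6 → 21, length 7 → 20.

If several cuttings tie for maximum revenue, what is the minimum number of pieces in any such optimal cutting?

2

Let r[k] be the best obtainable value from length k. For each k, try every first piece i and keep the best of price[i] + r[k−i].
r[1] = 2
r[2] = 4  (first piece 1, then r[1]=2)
r[3] = 6  (first piece 1, then r[2]=4)
r[4] = 9
r[5] = 11  (first piece 1, then r[4]=9)
r[6] = 21
r[7] = 23  (first piece 1, then r[6]=21)
Maximum revenue is 23.
Now minimize piece count subject to staying optimal: for each k, pieces[k] = 1 + min over i with p[i]+r[k−i]=r[k] of pieces[k−i].
pieces[4] = 1
pieces[5] = 2
pieces[6] = 1
pieces[7] = 2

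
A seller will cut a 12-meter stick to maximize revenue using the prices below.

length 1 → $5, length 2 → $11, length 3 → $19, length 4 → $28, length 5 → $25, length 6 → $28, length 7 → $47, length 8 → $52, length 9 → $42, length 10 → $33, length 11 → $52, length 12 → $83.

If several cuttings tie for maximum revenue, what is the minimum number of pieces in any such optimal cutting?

Build r[k] bottom-up: r[k] = max over allowed piece i of (p[i] + r[k−i]).
r[1] = 5
r[2] = 11
r[3] = 19
r[4] = 28
r[5] = 33  (first piece 1, then r[4]=28)
r[6] = 39  (first piece 2, then r[4]=28)
r[7] = 47  (first piece 3, then r[4]=28)
r[8] = 56  (first piece 4, then r[4]=28)
r[9] = 61  (first piece 1, then r[8]=56)
r[10] = 67  (first piece 2, then r[8]=56)
r[11] = 75  (first piece 3, then r[8]=56)
r[12] = 84  (first piece 4, then r[8]=56)
Maximum revenue is $84.
Now minimize piece count subject to staying optimal: for each k, pieces[k] = 1 + min over i with p[i]+r[k−i]=r[k] of pieces[k−i].
pieces[9] = 3
pieces[10] = 3
pieces[11] = 2
pieces[12] = 3

3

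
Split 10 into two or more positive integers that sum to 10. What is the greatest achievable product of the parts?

Let g[k] be the best product for length k (with at least one cut). For each first piece i, the rest contributes max(k−i, g[k−i]).
g[2] = 1*max(1,0) = 1*1 = 1
g[3] = max(1*2, 2*1) = 2
g[4] = max(1*3, 2*2, 3*1) = 4
g[5] = max(1*4, 2*3, 3*2, 4*1) = 6
g[6] = max(1*6, 2*4, 3*3, 4*2, 5*1) = 9
g[7] = max(1*9, 2*6, 3*4, 4*3, 5*2, 6*1) = 12
g[8] = max(1*12, 2*9, 3*6, …, 6*2, 7*1) = 18
g[9] = max(1*18, 2*12, 3*9, …, 7*2, 8*1) = 27
g[10] = max(1*27, 2*18, 3*12, …, 8*2, 9*1) = 36
One optimal split: 3 + 3 + 2 + 2; product 3*3*2*2 = 36.

36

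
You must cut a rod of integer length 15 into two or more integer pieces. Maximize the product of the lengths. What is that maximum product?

243

Fill prod[k] for k=2..15: at each k try every first piece i and multiply by the better of (k−i) uncut or prod[k−i].
Small cases: prod[2]=1, prod[3]=2, prod[4]=4, prod[5]=6, prod[6]=9, prod[7]=12, prod[8]=18, prod[9]=27, prod[10]=36.
prod[11] = max(1*36, 2*27, 3*18, …, 9*2, 10*1) = 54
prod[12] = max(1*54, 2*36, 3*27, …, 10*2, 11*1) = 81
prod[13] = max(1*81, 2*54, 3*36, …, 11*2, 12*1) = 108
prod[14] = max(1*108, 2*81, 3*54, …, 12*2, 13*1) = 162
prod[15] = max(1*162, 2*108, 3*81, …, 13*2, 14*1) = 243
One optimal split: 3 + 3 + 3 + 3 + 3; product 3*3*3*3*3 = 243.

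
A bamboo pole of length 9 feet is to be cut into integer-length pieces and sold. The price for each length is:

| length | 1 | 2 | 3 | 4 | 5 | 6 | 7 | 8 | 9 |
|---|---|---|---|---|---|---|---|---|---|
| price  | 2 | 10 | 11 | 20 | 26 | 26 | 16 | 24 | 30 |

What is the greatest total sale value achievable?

Consider every possible first cut. r[k] is the best of p[i]+r[k−i] over all sellable i≤k.
r[1] = 2
r[2] = max(2+2, 10+0) = 10
r[3] = max(2+10, 10+2, 11+0) = 12
r[4] = max(2+12, 10+10, 11+2, 20+0) = 20
r[5] = max(2+20, 10+12, 11+10, 20+2, 26+0) = 26
r[6] = max(2+26, 10+20, 11+12, 20+10, 26+2, 26+0) = 30
r[7] = max(2+30, 10+26, 11+20, …, 26+2, 16+0) = 36
r[8] = max(2+36, 10+30, 11+26, …, 16+2, 24+0) = 40
r[9] = max(2+40, 10+36, 11+30, …, 24+2, 30+0) = 46
One optimal cutting: 5 + 2 + 2 → $26 + $10 + $10 = $46.

46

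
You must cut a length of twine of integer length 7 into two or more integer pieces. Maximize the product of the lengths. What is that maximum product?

Let P[k] be the best product for length k (with at least one cut). For each first piece i, the rest contributes max(k−i, P[k−i]).
P[2] = 1*max(1,0) = 1*1 = 1
P[3] = 1*max(2,1) = 1*2 = 2
P[4] = 2*max(2,1) = 2*2 = 4
P[5] = 2*max(3,2) = 2*3 = 6
P[6] = 3*max(3,2) = 3*3 = 9
P[7] = 2*max(5,6) = 2*6 = 12
One optimal split: 3 + 2 + 2; product 3*2*2 = 12.

12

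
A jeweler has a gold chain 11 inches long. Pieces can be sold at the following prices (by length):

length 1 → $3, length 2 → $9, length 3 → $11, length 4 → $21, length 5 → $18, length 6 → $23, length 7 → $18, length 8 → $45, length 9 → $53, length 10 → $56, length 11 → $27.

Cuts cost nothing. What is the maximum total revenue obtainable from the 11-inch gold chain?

Consider every possible first cut. r[k] is the best of p[i]+r[k−i] over all sellable i≤k.
r[1] = 3
r[2] = 9
r[3] = 12  (first piece 1, then r[2]=9)
r[4] = 21
r[5] = 24  (first piece 1, then r[4]=21)
r[6] = 30  (first piece 2, then r[4]=21)
r[7] = 33  (first piece 1, then r[6]=30)
r[8] = 45
r[9] = 53
r[10] = 56  (first piece 1, then r[9]=53)
r[11] = 62  (first piece 2, then r[9]=53)
One optimal cutting: 9 + 2 → $53 + $9 = $62.

62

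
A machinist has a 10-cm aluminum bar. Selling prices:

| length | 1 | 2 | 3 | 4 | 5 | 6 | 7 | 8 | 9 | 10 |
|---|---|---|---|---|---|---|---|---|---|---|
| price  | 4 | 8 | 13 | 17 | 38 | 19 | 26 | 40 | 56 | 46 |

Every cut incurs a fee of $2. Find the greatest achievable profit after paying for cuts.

Build net[k] bottom-up: net[k] = max over allowed piece i of (p[i] + net[k−i]) − 2 per cut.
net[1] = 4
net[2] = max(4+4-2, 8+0) = 8
net[3] = max(4+8-2, 8+4-2, 13+0) = 13
net[4] = max(4+13-2, 8+8-2, 13+4-2, 17+0) = 17
net[5] = max(4+17-2, 8+13-2, 13+8-2, 17+4-2, 38+0) = 38
net[6] = max(4+38-2, 8+17-2, 13+13-2, 17+8-2, 38+4-2, 19+0) = 40
net[7] = max(4+40-2, 8+38-2, 13+17-2, …, 19+4-2, 26+0) = 44
net[8] = max(4+44-2, 8+40-2, 13+38-2, …, 26+4-2, 40+0) = 49
net[9] = max(4+49-2, 8+44-2, 13+40-2, …, 40+4-2, 56+0) = 56
net[10] = max(4+56-2, 8+49-2, 13+44-2, …, 56+4-2, 46+0) = 74
One optimal plan: pieces 5 + 5 (1 cut) → $76 − $2 = $74.

74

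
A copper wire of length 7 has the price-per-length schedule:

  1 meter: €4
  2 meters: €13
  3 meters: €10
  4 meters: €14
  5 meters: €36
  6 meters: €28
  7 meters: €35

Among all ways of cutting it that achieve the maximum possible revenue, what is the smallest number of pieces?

Let r[k] be the best obtainable value from length k. For each k, try every first piece i and keep the best of price[i] + r[k−i].
r[1] = 4
r[2] = 13
r[3] = 17  (first piece 1, then r[2]=13)
r[4] = 26  (first piece 2, then r[2]=13)
r[5] = 36
r[6] = 40  (first piece 1, then r[5]=36)
r[7] = 49  (first piece 2, then r[5]=36)
Maximum revenue is €49.
Now minimize piece count subject to staying optimal: for each k, pieces[k] = 1 + min over i with p[i]+r[k−i]=r[k] of pieces[k−i].
pieces[4] = 2
pieces[5] = 1
pieces[6] = 2
pieces[7] = 2

2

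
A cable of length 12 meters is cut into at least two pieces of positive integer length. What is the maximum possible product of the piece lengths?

81

Fill prod[k] for k=2..12: at each k try every first piece i and multiply by the better of (k−i) uncut or prod[k−i].
prod[2] = 1·max(1,0) = 1·1 = 1
prod[3] = max(1·2, 2·1) = 2
prod[4] = max(1·3, 2·2, 3·1) = 4
prod[5] = max(1·4, 2·3, 3·2, 4·1) = 6
prod[6] = max(1·6, 2·4, 3·3, 4·2, 5·1) = 9
prod[7] = max(1·9, 2·6, 3·4, 4·3, 5·2, 6·1) = 12
prod[8] = max(1·12, 2·9, 3·6, …, 6·2, 7·1) = 18
prod[9] = max(1·18, 2·12, 3·9, …, 7·2, 8·1) = 27
prod[10] = max(1·27, 2·18, 3·12, …, 8·2, 9·1) = 36
prod[11] = max(1·36, 2·27, 3·18, …, 9·2, 10·1) = 54
prod[12] = max(1·54, 2·36, 3·27, …, 10·2, 11·1) = 81
One optimal split: 3 + 3 + 3 + 3; product 3·3·3·3 = 81.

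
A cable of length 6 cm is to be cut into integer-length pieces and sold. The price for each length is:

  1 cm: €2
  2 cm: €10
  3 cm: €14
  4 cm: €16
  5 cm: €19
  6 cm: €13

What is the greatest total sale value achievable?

Consider every possible first cut. best[k] is the best of p[i]+best[k−i] over all sellable i≤k.
best[1] = 2
best[2] = 10
best[3] = 14
best[4] = 20  (first piece 2, then best[2]=10)
best[5] = 24  (first piece 2, then best[3]=14)
best[6] = 30  (first piece 2, then best[4]=20)
One optimal cutting: 2 + 2 + 2 → €10 + €10 + €10 = €30.

30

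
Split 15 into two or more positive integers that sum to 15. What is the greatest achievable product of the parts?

243

Fill f[k] for k=2..15: at each k try every first piece i and multiply by the better of (k−i) uncut or f[k−i].
f[2] = 1·max(1,0) = 1·1 = 1
f[3] = 1·max(2,1) = 1·2 = 2
f[4] = 2·max(2,1) = 2·2 = 4
f[5] = 2·max(3,2) = 2·3 = 6
f[6] = 3·max(3,2) = 3·3 = 9
f[7] = 2·max(5,6) = 2·6 = 12
f[8] = 2·max(6,9) = 2·9 = 18
f[9] = 3·max(6,9) = 3·9 = 27
f[10] = 2·max(8,18) = 2·18 = 36
f[11] = 2·max(9,27) = 2·27 = 54
f[12] = 3·max(9,27) = 3·27 = 81
f[13] = 2·max(11,54) = 2·54 = 108
f[14] = 2·max(12,81) = 2·81 = 162
f[15] = 3·max(12,81) = 3·81 = 243
One optimal split: 3 + 3 + 3 + 3 + 3; product 3·3·3·3·3 = 243.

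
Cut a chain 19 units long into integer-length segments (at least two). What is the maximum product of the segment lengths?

972

Fill prod[k] for k=2..19: at each k try every first piece i and multiply by the better of (k−i) uncut or prod[k−i].
prod[2] = 1*max(1,0) = 1*1 = 1
prod[3] = max(1*2, 2*1) = 2
prod[4] = max(1*3, 2*2, 3*1) = 4
prod[5] = max(1*4, 2*3, 3*2, 4*1) = 6
prod[6] = max(1*6, 2*4, 3*3, 4*2, 5*1) = 9
prod[7] = max(1*9, 2*6, 3*4, 4*3, 5*2, 6*1) = 12
prod[8] = max(1*12, 2*9, 3*6, …, 6*2, 7*1) = 18
prod[9] = max(1*18, 2*12, 3*9, …, 7*2, 8*1) = 27
prod[10] = max(1*27, 2*18, 3*12, …, 8*2, 9*1) = 36
prod[11] = max(1*36, 2*27, 3*18, …, 9*2, 10*1) = 54
prod[12] = max(1*54, 2*36, 3*27, …, 10*2, 11*1) = 81
prod[13] = max(1*81, 2*54, 3*36, …, 11*2, 12*1) = 108
prod[14] = max(1*108, 2*81, 3*54, …, 12*2, 13*1) = 162
prod[15] = max(1*162, 2*108, 3*81, …, 13*2, 14*1) = 243
prod[16] = max(1*243, 2*162, 3*108, …, 14*2, 15*1) = 324
prod[17] = max(1*324, 2*243, 3*162, …, 15*2, 16*1) = 486
prod[18] = max(1*486, 2*324, 3*243, …, 16*2, 17*1) = 729
prod[19] = max(1*729, 2*486, 3*324, …, 17*2, 18*1) = 972
One optimal split: 3 + 3 + 3 + 3 + 3 + 2 + 2; product 3*3*3*3*3*2*2 = 972.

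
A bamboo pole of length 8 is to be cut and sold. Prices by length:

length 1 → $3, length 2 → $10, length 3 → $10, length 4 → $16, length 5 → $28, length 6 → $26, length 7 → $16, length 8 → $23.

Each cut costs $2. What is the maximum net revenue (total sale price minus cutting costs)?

37

Let r[k] be the best obtainable value from length k. For each k, try every first piece i and keep the best of price[i] + r[k−i] minus the 2 cut fee when i<k.
r[1] = 3
r[2] = 10
r[3] = 11  (first piece 1, then r[2]=10)
r[4] = 18  (first piece 2, then r[2]=10)
r[5] = 28
r[6] = 29  (first piece 1, then r[5]=28)
r[7] = 36  (first piece 2, then r[5]=28)
r[8] = 37  (first piece 1, then r[7]=36)
One optimal plan: pieces 5 + 2 + 1 (2 cuts) → $41 − $4 = $37.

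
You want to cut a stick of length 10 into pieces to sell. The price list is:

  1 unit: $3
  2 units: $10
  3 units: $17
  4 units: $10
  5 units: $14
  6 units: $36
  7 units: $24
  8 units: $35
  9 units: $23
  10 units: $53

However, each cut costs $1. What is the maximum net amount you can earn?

Consider every possible first cut. r[k] is the best of p[i]+r[k−i] over all sellable i≤k, charging 1 whenever i<k.
r[1] = 3
r[2] = 10
r[3] = 17
r[4] = 19  (first piece 1, then r[3]=17)
r[5] = 26  (first piece 2, then r[3]=17)
r[6] = 36
r[7] = 38  (first piece 1, then r[6]=36)
r[8] = 45  (first piece 2, then r[6]=36)
r[9] = 52  (first piece 3, then r[6]=36)
r[10] = 54  (first piece 1, then r[9]=52)
One optimal plan: pieces 6 + 3 + 1 (2 cuts) → $56 − $2 = $54.

54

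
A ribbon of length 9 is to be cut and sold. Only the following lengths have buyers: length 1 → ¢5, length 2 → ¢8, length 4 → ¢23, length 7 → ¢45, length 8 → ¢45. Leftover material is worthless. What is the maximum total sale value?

Build f[k] bottom-up: f[k] = max over allowed piece i of (p[i] + f[k−i]).
f[1] = 5
f[2] = 10  (first piece 1, then f[1]=5)
f[3] = 15  (first piece 1, then f[2]=10)
f[4] = 23
f[5] = 28  (first piece 1, then f[4]=23)
f[6] = 33  (first piece 1, then f[5]=28)
f[7] = 45
f[8] = 50  (first piece 1, then f[7]=45)
f[9] = 55  (first piece 1, then f[8]=50)
One optimal cutting: 7 + 1 + 1 → ¢55.

55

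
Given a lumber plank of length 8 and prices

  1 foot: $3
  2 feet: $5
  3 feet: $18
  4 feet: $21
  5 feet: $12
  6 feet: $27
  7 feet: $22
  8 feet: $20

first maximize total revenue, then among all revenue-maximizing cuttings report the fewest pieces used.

2

Let r[k] be the best obtainable value from length k. For each k, try every first piece i and keep the best of price[i] + r[k−i].
r[1] = 3
r[2] = 6  (first piece 1, then r[1]=3)
r[3] = 18
r[4] = 21  (first piece 1, then r[3]=18)
r[5] = 24  (first piece 1, then r[4]=21)
r[6] = 36  (first piece 3, then r[3]=18)
r[7] = 39  (first piece 1, then r[6]=36)
r[8] = 42  (first piece 1, then r[7]=39)
Maximum revenue is $42.
Now minimize piece count subject to staying optimal: for each k, pieces[k] = 1 + min over i with p[i]+r[k−i]=r[k] of pieces[k−i].
pieces[5] = 2
pieces[6] = 2
pieces[7] = 2
pieces[8] = 2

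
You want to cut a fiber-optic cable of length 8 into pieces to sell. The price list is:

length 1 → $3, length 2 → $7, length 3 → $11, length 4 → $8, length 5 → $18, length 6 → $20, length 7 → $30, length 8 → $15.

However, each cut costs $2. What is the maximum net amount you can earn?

Consider every possible first cut. net[k] is the best of p[i]+net[k−i] over all sellable i≤k, charging 2 whenever i<k.
net[1] = 3
net[2] = 7
net[3] = 11
net[4] = 12  (first piece 1, then net[3]=11)
net[5] = 18
net[6] = 20  (first piece 3, then net[3]=11)
net[7] = 30
net[8] = 31  (first piece 1, then net[7]=30)
One optimal plan: pieces 7 + 1 (1 cut) → $33 − $2 = $31.

31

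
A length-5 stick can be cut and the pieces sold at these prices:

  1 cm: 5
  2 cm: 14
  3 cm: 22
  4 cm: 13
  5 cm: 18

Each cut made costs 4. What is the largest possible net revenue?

Build r[k] bottom-up: r[k] = max over allowed piece i of (p[i] + r[k−i]) − 4 per cut.
r[1] = 5
r[2] = max(5+5-4, 14+0) = 14
r[3] = max(5+14-4, 14+5-4, 22+0) = 22
r[4] = max(5+22-4, 14+14-4, 22+5-4, 13+0) = 24
r[5] = max(5+24-4, 14+22-4, 22+14-4, 13+5-4, 18+0) = 32
One optimal plan: pieces 3 + 2 (1 cut) → 36 − 4 = 32.

32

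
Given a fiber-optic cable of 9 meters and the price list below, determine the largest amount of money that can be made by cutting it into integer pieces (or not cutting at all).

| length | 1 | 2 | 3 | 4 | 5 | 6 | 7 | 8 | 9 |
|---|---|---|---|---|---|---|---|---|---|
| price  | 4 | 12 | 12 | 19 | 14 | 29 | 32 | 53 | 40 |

57

Let r[k] be the best obtainable value from length k. For each k, try every first piece i and keep the best of price[i] + r[k−i].
r[1] = 4
r[2] = max(4+4, 12+0) = 12
r[3] = max(4+12, 12+4, 12+0) = 16
r[4] = max(4+16, 12+12, 12+4, 19+0) = 24
r[5] = max(4+24, 12+16, 12+12, 19+4, 14+0) = 28
r[6] = max(4+28, 12+24, 12+16, 19+12, 14+4, 29+0) = 36
r[7] = max(4+36, 12+28, 12+24, …, 29+4, 32+0) = 40
r[8] = max(4+40, 12+36, 12+28, …, 32+4, 53+0) = 53
r[9] = max(4+53, 12+40, 12+36, …, 53+4, 40+0) = 57
One optimal cutting: 8 + 1 → $53 + $4 = $57.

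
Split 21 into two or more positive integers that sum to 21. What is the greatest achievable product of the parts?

Define f[k] = max over 1≤i<k of i · max(k−i, f[k−i]); the inner max lets the remainder stay uncut if that's better.
f[2] = 1*max(1,0) = 1*1 = 1
f[3] = 1*max(2,1) = 1*2 = 2
f[4] = 2*max(2,1) = 2*2 = 4
f[5] = 2*max(3,2) = 2*3 = 6
f[6] = 3*max(3,2) = 3*3 = 9
f[7] = 2*max(5,6) = 2*6 = 12
f[8] = 2*max(6,9) = 2*9 = 18
f[9] = 3*max(6,9) = 3*9 = 27
f[10] = 2*max(8,18) = 2*18 = 36
f[11] = 2*max(9,27) = 2*27 = 54
f[12] = 3*max(9,27) = 3*27 = 81
f[13] = 2*max(11,54) = 2*54 = 108
f[14] = 2*max(12,81) = 2*81 = 162
f[15] = 3*max(12,81) = 3*81 = 243
f[16] = 2*max(14,162) = 2*162 = 324
f[17] = 2*max(15,243) = 2*243 = 486
f[18] = 3*max(15,243) = 3*243 = 729
f[19] = 2*max(17,486) = 2*486 = 972
f[20] = 2*max(18,729) = 2*729 = 1458
f[21] = 3*max(18,729) = 3*729 = 2187
One optimal split: 3 + 3 + 3 + 3 + 3 + 3 + 3; product 3*3*3*3*3*3*3 = 2187.

2187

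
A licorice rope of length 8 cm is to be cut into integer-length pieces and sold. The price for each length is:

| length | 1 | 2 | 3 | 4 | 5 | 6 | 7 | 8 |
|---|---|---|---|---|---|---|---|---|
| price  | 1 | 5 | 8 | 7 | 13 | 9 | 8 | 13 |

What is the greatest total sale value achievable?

Build r[k] bottom-up: r[k] = max over allowed piece i of (p[i] + r[k−i]).
r[1] = 1
r[2] = 5
r[3] = 8
r[4] = 10  (first piece 2, then r[2]=5)
r[5] = 13  (first piece 2, then r[3]=8)
r[6] = 16  (first piece 3, then r[3]=8)
r[7] = 18  (first piece 2, then r[5]=13)
r[8] = 21  (first piece 2, then r[6]=16)
One optimal cutting: 3 + 3 + 2 → ¢8 + ¢8 + ¢5 = ¢21.

21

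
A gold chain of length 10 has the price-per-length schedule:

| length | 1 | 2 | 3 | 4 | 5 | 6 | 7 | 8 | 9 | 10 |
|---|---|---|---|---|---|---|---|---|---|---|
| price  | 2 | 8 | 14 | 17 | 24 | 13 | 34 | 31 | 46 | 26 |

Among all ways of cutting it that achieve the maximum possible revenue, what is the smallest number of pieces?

2

Build r[k] bottom-up: r[k] = max over allowed piece i of (p[i] + r[k−i]).
r[1] = 2
r[2] = max(2+2, 8+0) = 8
r[3] = max(2+8, 8+2, 14+0) = 14
r[4] = max(2+14, 8+8, 14+2, 17+0) = 17
r[5] = max(2+17, 8+14, 14+8, 17+2, 24+0) = 24
r[6] = max(2+24, 8+17, 14+14, 17+8, 24+2, 13+0) = 28
r[7] = max(2+28, 8+24, 14+17, …, 13+2, 34+0) = 34
r[8] = max(2+34, 8+28, 14+24, …, 34+2, 31+0) = 38
r[9] = max(2+38, 8+34, 14+28, …, 31+2, 46+0) = 46
r[10] = max(2+46, 8+38, 14+34, …, 46+2, 26+0) = 48
Maximum revenue is $48.
Now minimize piece count subject to staying optimal: for each k, pieces[k] = 1 + min over i with p[i]+r[k−i]=r[k] of pieces[k−i].
pieces[7] = 1
pieces[8] = 2
pieces[9] = 1
pieces[10] = 2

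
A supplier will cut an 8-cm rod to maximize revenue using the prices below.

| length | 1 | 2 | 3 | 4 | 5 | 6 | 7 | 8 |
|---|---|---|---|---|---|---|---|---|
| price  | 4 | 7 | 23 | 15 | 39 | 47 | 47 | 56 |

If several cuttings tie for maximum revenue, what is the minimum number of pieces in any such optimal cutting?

Consider every possible first cut. r[k] is the best of p[i]+r[k−i] over all sellable i≤k.
r[1] = 4
r[2] = 8  (first piece 1, then r[1]=4)
r[3] = 23
r[4] = 27  (first piece 1, then r[3]=23)
r[5] = 39
r[6] = 47
r[7] = 51  (first piece 1, then r[6]=47)
r[8] = 62  (first piece 3, then r[5]=39)
Maximum revenue is $62.
Now minimize piece count subject to staying optimal: for each k, pieces[k] = 1 + min over i with p[i]+r[k−i]=r[k] of pieces[k−i].
pieces[5] = 1
pieces[6] = 1
pieces[7] = 2
pieces[8] = 2

2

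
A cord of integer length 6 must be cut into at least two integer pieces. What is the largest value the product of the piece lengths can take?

Fill m[k] for k=2..6: at each k try every first piece i and multiply by the better of (k−i) uncut or m[k−i].
m[2] = 1*max(1,0) = 1*1 = 1
m[3] = 1*max(2,1) = 1*2 = 2
m[4] = 2*max(2,1) = 2*2 = 4
m[5] = 2*max(3,2) = 2*3 = 6
m[6] = 3*max(3,2) = 3*3 = 9
One optimal split: 3 + 3; product 3*3 = 9.

9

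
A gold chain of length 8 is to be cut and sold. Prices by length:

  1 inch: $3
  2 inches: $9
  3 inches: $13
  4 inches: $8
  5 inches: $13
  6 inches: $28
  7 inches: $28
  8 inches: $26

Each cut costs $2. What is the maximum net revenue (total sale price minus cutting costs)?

35

Consider every possible first cut. v[k] is the best of p[i]+v[k−i] over all sellable i≤k, charging 2 whenever i<k.
v[1] = 3
v[2] = max(3+3-2, 9+0) = 9
v[3] = max(3+9-2, 9+3-2, 13+0) = 13
v[4] = max(3+13-2, 9+9-2, 13+3-2, 8+0) = 16
v[5] = max(3+16-2, 9+13-2, 13+9-2, 8+3-2, 13+0) = 20
v[6] = max(3+20-2, 9+16-2, 13+13-2, 8+9-2, 13+3-2, 28+0) = 28
v[7] = max(3+28-2, 9+20-2, 13+16-2, …, 28+3-2, 28+0) = 29
v[8] = max(3+29-2, 9+28-2, 13+20-2, …, 28+3-2, 26+0) = 35
One optimal plan: pieces 6 + 2 (1 cut) → $37 − $2 = $35.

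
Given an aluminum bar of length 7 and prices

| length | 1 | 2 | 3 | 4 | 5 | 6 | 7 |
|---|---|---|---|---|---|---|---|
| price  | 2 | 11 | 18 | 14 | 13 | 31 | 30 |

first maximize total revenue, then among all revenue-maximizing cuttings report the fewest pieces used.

Let r[k] be the best obtainable value from length k. For each k, try every first piece i and keep the best of price[i] + r[k−i].
r[1] = 2
r[2] = 11
r[3] = 18
r[4] = 22  (first piece 2, then r[2]=11)
r[5] = 29  (first piece 2, then r[3]=18)
r[6] = 36  (first piece 3, then r[3]=18)
r[7] = 40  (first piece 2, then r[5]=29)
Maximum revenue is $40.
Now minimize piece count subject to staying optimal: for each k, pieces[k] = 1 + min over i with p[i]+r[k−i]=r[k] of pieces[k−i].
pieces[4] = 2
pieces[5] = 2
pieces[6] = 2
pieces[7] = 3

3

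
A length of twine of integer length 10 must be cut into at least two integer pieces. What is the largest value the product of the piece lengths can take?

Let f[k] be the best product for length k (with at least one cut). For each first piece i, the rest contributes max(k−i, f[k−i]).
f[2] = 1×max(1,0) = 1×1 = 1
f[3] = 1×max(2,1) = 1×2 = 2
f[4] = 2×max(2,1) = 2×2 = 4
f[5] = 2×max(3,2) = 2×3 = 6
f[6] = 3×max(3,2) = 3×3 = 9
f[7] = 2×max(5,6) = 2×6 = 12
f[8] = 2×max(6,9) = 2×9 = 18
f[9] = 3×max(6,9) = 3×9 = 27
f[10] = 2×max(8,18) = 2×18 = 36
One optimal split: 3 + 3 + 2 + 2; product 3×3×2×2 = 36.

36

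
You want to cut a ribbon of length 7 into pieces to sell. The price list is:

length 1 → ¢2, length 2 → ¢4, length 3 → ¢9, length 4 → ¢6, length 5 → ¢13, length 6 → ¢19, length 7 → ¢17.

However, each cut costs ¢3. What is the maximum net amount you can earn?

Let net[k] be the best obtainable value from length k. For each k, try every first piece i and keep the best of price[i] + net[k−i] minus the 3 cut fee when i<k.
net[1] = 2
net[2] = max(2+2-3, 4+0) = 4
net[3] = max(2+4-3, 4+2-3, 9+0) = 9
net[4] = max(2+9-3, 4+4-3, 9+2-3, 6+0) = 8
net[5] = max(2+8-3, 4+9-3, 9+4-3, 6+2-3, 13+0) = 13
net[6] = max(2+13-3, 4+8-3, 9+9-3, 6+4-3, 13+2-3, 19+0) = 19
net[7] = max(2+19-3, 4+13-3, 9+8-3, …, 19+2-3, 17+0) = 18
One optimal plan: pieces 6 + 1 (1 cut) → ¢21 − ¢3 = ¢18.

18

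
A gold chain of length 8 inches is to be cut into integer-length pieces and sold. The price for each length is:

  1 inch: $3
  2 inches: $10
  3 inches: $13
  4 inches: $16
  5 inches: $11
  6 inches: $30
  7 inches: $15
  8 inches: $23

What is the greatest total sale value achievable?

40

Let v[k] be the best obtainable value from length k. For each k, try every first piece i and keep the best of price[i] + v[k−i].
v[1] = 3
v[2] = 10
v[3] = 13  (first piece 1, then v[2]=10)
v[4] = 20  (first piece 2, then v[2]=10)
v[5] = 23  (first piece 1, then v[4]=20)
v[6] = 30  (first piece 2, then v[4]=20)
v[7] = 33  (first piece 1, then v[6]=30)
v[8] = 40  (first piece 2, then v[6]=30)
One optimal cutting: 2 + 2 + 2 + 2 → $10 + $10 + $10 + $10 = $40.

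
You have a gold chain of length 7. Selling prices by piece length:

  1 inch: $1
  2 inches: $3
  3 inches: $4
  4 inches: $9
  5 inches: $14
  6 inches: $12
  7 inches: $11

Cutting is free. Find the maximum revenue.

Let r[k] be the best obtainable value from length k. For each k, try every first piece i and keep the best of price[i] + r[k−i].
r[1] = 1
r[2] = max(1+1, 3+0) = 3
r[3] = max(1+3, 3+1, 4+0) = 4
r[4] = max(1+4, 3+3, 4+1, 9+0) = 9
r[5] = max(1+9, 3+4, 4+3, 9+1, 14+0) = 14
r[6] = max(1+14, 3+9, 4+4, 9+3, 14+1, 12+0) = 15
r[7] = max(1+15, 3+14, 4+9, …, 12+1, 11+0) = 17
One optimal cutting: 5 + 2 → $14 + $3 = $17.

17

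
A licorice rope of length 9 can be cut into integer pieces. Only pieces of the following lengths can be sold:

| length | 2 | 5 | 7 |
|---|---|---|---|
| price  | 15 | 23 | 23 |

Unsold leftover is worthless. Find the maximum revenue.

Let best[k] be the best obtainable value from length k. For each k, try every first piece i and keep the best of price[i] + best[k−i].
best[1] = 0
best[2] = 15
best[3] = 15
best[4] = 30  (first piece 2, then best[2]=15)
best[5] = max(15+15, 23+0) = 30
best[6] = max(15+30, 23+0) = 45
best[7] = max(15+30, 23+15, 23+0) = 45
best[8] = max(15+45, 23+15, 23+0) = 60
best[9] = max(15+45, 23+30, 23+15) = 60
One optimal cutting: pieces 2 + 2 + 2 + 2 with 1 cm of scrap → ¢60.

60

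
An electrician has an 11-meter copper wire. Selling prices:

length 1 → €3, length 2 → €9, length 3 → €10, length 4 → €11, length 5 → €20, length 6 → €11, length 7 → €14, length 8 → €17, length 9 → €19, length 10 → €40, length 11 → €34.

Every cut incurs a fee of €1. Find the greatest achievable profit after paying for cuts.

44

Consider every possible first cut. v[k] is the best of p[i]+v[k−i] over all sellable i≤k, charging 1 whenever i<k.
v[1] = 3
v[2] = max(3+3-1, 9+0) = 9
v[3] = max(3+9-1, 9+3-1, 10+0) = 11
v[4] = max(3+11-1, 9+9-1, 10+3-1, 11+0) = 17
v[5] = max(3+17-1, 9+11-1, 10+9-1, 11+3-1, 20+0) = 20
v[6] = max(3+20-1, 9+17-1, 10+11-1, 11+9-1, 20+3-1, 11+0) = 25
v[7] = max(3+25-1, 9+20-1, 10+17-1, …, 11+3-1, 14+0) = 28
v[8] = max(3+28-1, 9+25-1, 10+20-1, …, 14+3-1, 17+0) = 33
v[9] = max(3+33-1, 9+28-1, 10+25-1, …, 17+3-1, 19+0) = 36
v[10] = max(3+36-1, 9+33-1, 10+28-1, …, 19+3-1, 40+0) = 41
v[11] = max(3+41-1, 9+36-1, 10+33-1, …, 40+3-1, 34+0) = 44
One optimal plan: pieces 5 + 2 + 2 + 2 (3 cuts) → €47 − €3 = €44.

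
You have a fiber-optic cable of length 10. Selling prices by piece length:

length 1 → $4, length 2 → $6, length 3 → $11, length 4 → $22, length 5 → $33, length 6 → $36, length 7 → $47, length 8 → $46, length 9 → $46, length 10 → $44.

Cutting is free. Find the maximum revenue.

66

Let R[k] be the best obtainable value from length k. For each k, try every first piece i and keep the best of price[i] + R[k−i].
R[1] = 4
R[2] = max(4+4, 6+0) = 8
R[3] = max(4+8, 6+4, 11+0) = 12
R[4] = max(4+12, 6+8, 11+4, 22+0) = 22
R[5] = max(4+22, 6+12, 11+8, 22+4, 33+0) = 33
R[6] = max(4+33, 6+22, 11+12, 22+8, 33+4, 36+0) = 37
R[7] = max(4+37, 6+33, 11+22, …, 36+4, 47+0) = 47
R[8] = max(4+47, 6+37, 11+33, …, 47+4, 46+0) = 51
R[9] = max(4+51, 6+47, 11+37, …, 46+4, 46+0) = 55
R[10] = max(4+55, 6+51, 11+47, …, 46+4, 44+0) = 66
One optimal cutting: 5 + 5 → $33 + $33 = $66.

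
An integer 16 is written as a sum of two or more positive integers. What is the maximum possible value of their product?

324

Let g[k] be the best product for length k (with at least one cut). For each first piece i, the rest contributes max(k−i, g[k−i]).
g[2] = 1*max(1,0) = 1*1 = 1
g[3] = max(1*2, 2*1) = 2
g[4] = max(1*3, 2*2, 3*1) = 4
g[5] = max(1*4, 2*3, 3*2, 4*1) = 6
g[6] = max(1*6, 2*4, 3*3, 4*2, 5*1) = 9
g[7] = max(1*9, 2*6, 3*4, 4*3, 5*2, 6*1) = 12
g[8] = max(1*12, 2*9, 3*6, …, 6*2, 7*1) = 18
g[9] = max(1*18, 2*12, 3*9, …, 7*2, 8*1) = 27
g[10] = max(1*27, 2*18, 3*12, …, 8*2, 9*1) = 36
g[11] = max(1*36, 2*27, 3*18, …, 9*2, 10*1) = 54
g[12] = max(1*54, 2*36, 3*27, …, 10*2, 11*1) = 81
g[13] = max(1*81, 2*54, 3*36, …, 11*2, 12*1) = 108
g[14] = max(1*108, 2*81, 3*54, …, 12*2, 13*1) = 162
g[15] = max(1*162, 2*108, 3*81, …, 13*2, 14*1) = 243
g[16] = max(1*243, 2*162, 3*108, …, 14*2, 15*1) = 324
One optimal split: 3 + 3 + 3 + 3 + 2 + 2; product 3*3*3*3*2*2 = 324.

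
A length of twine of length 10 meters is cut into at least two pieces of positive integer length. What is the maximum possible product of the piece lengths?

Define prod[k] = max over 1≤i<k of i · max(k−i, prod[k−i]); the inner max lets the remainder stay uncut if that's better.
prod[2] = 1×max(1,0) = 1×1 = 1
prod[3] = 1×max(2,1) = 1×2 = 2
prod[4] = 2×max(2,1) = 2×2 = 4
prod[5] = 2×max(3,2) = 2×3 = 6
prod[6] = 3×max(3,2) = 3×3 = 9
prod[7] = 2×max(5,6) = 2×6 = 12
prod[8] = 2×max(6,9) = 2×9 = 18
prod[9] = 3×max(6,9) = 3×9 = 27
prod[10] = 2×max(8,18) = 2×18 = 36
One optimal split: 3 + 3 + 2 + 2; product 3×3×2×2 = 36.

36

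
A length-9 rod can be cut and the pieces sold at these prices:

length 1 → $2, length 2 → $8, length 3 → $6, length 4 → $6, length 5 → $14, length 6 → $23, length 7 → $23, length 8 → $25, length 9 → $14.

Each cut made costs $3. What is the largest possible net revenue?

Let v[k] be the best obtainable value from length k. For each k, try every first piece i and keep the best of price[i] + v[k−i] minus the 3 cut fee when i<k.
v[1] = 2
v[2] = 8
v[3] = 7  (first piece 1, then v[2]=8)
v[4] = 13  (first piece 2, then v[2]=8)
v[5] = 14
v[6] = 23
v[7] = 23
v[8] = 28  (first piece 2, then v[6]=23)
v[9] = 28  (first piece 2, then v[7]=23)
One optimal plan: pieces 7 + 2 (1 cut) → $31 − $3 = $28.

28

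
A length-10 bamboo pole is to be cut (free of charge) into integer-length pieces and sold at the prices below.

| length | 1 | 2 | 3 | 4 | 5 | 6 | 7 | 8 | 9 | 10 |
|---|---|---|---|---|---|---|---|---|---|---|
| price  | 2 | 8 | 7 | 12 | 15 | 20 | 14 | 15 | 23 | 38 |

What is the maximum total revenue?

40

Consider every possible first cut. best[k] is the best of p[i]+best[k−i] over all sellable i≤k.
best[1] = 2
best[2] = max(2+2, 8+0) = 8
best[3] = max(2+8, 8+2, 7+0) = 10
best[4] = max(2+10, 8+8, 7+2, 12+0) = 16
best[5] = max(2+16, 8+10, 7+8, 12+2, 15+0) = 18
best[6] = max(2+18, 8+16, 7+10, 12+8, 15+2, 20+0) = 24
best[7] = max(2+24, 8+18, 7+16, …, 20+2, 14+0) = 26
best[8] = max(2+26, 8+24, 7+18, …, 14+2, 15+0) = 32
best[9] = max(2+32, 8+26, 7+24, …, 15+2, 23+0) = 34
best[10] = max(2+34, 8+32, 7+26, …, 23+2, 38+0) = 40
One optimal cutting: 2 + 2 + 2 + 2 + 2 → $8 + $8 + $8 + $8 + $8 = $40.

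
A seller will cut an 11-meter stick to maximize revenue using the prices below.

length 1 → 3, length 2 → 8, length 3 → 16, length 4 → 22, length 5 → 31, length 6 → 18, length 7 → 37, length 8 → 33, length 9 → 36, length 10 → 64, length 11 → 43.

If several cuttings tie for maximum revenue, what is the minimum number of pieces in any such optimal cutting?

Consider every possible first cut. r[k] is the best of p[i]+r[k−i] over all sellable i≤k.
r[1] = 3
r[2] = max(3+3, 8+0) = 8
r[3] = max(3+8, 8+3, 16+0) = 16
r[4] = max(3+16, 8+8, 16+3, 22+0) = 22
r[5] = max(3+22, 8+16, 16+8, 22+3, 31+0) = 31
r[6] = max(3+31, 8+22, 16+16, 22+8, 31+3, 18+0) = 34
r[7] = max(3+34, 8+31, 16+22, …, 18+3, 37+0) = 39
r[8] = max(3+39, 8+34, 16+31, …, 37+3, 33+0) = 47
r[9] = max(3+47, 8+39, 16+34, …, 33+3, 36+0) = 53
r[10] = max(3+53, 8+47, 16+39, …, 36+3, 64+0) = 64
r[11] = max(3+64, 8+53, 16+47, …, 64+3, 43+0) = 67
Maximum revenue is 67.
Now minimize piece count subject to staying optimal: for each k, pieces[k] = 1 + min over i with p[i]+r[k−i]=r[k] of pieces[k−i].
pieces[8] = 2
pieces[9] = 2
pieces[10] = 1
pieces[11] = 2

2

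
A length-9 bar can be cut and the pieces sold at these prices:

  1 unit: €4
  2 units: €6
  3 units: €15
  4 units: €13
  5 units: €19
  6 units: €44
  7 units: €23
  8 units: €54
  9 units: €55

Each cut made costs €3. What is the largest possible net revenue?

56

Consider every possible first cut. r[k] is the best of p[i]+r[k−i] over all sellable i≤k, charging 3 whenever i<k.
r[1] = 4
r[2] = max(4+4-3, 6+0) = 6
r[3] = max(4+6-3, 6+4-3, 15+0) = 15
r[4] = max(4+15-3, 6+6-3, 15+4-3, 13+0) = 16
r[5] = max(4+16-3, 6+15-3, 15+6-3, 13+4-3, 19+0) = 19
r[6] = max(4+19-3, 6+16-3, 15+15-3, 13+6-3, 19+4-3, 44+0) = 44
r[7] = max(4+44-3, 6+19-3, 15+16-3, …, 44+4-3, 23+0) = 45
r[8] = max(4+45-3, 6+44-3, 15+19-3, …, 23+4-3, 54+0) = 54
r[9] = max(4+54-3, 6+45-3, 15+44-3, …, 54+4-3, 55+0) = 56
One optimal plan: pieces 6 + 3 (1 cut) → €59 − €3 = €56.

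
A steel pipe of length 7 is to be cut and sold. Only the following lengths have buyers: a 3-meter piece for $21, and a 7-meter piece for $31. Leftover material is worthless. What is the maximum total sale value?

Consider every possible first cut. r[k] is the best of p[i]+r[k−i] over all sellable i≤k.
r[1] = 0
r[2] = 0
r[3] = 21
r[4] = 21
r[5] = 21
r[6] = 42  (first piece 3, then r[3]=21)
r[7] = max(21+21, 31+0) = 42
One optimal cutting: pieces 3 + 3 with 1 meter of scrap → $42.

42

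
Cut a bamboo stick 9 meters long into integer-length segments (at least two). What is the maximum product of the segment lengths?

Let prod[k] be the best product for length k (with at least one cut). For each first piece i, the rest contributes max(k−i, prod[k−i]).
prod[2] = 1×max(1,0) = 1×1 = 1
prod[3] = 1×max(2,1) = 1×2 = 2
prod[4] = 2×max(2,1) = 2×2 = 4
prod[5] = 2×max(3,2) = 2×3 = 6
prod[6] = 3×max(3,2) = 3×3 = 9
prod[7] = 2×max(5,6) = 2×6 = 12
prod[8] = 2×max(6,9) = 2×9 = 18
prod[9] = 3×max(6,9) = 3×9 = 27
One optimal split: 3 + 3 + 3; product 3×3×3 = 27.

27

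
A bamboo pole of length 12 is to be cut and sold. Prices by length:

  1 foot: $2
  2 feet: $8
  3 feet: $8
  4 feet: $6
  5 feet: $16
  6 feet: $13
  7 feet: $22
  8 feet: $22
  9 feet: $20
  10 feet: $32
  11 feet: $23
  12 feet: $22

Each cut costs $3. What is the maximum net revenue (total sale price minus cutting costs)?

37

Build net[k] bottom-up: net[k] = max over allowed piece i of (p[i] + net[k−i]) − 3 per cut.
net[1] = 2
net[2] = 8
net[3] = 8
net[4] = 13  (first piece 2, then net[2]=8)
net[5] = 16
net[6] = 18  (first piece 2, then net[4]=13)
net[7] = 22
net[8] = 23  (first piece 2, then net[6]=18)
net[9] = 27  (first piece 2, then net[7]=22)
net[10] = 32
net[11] = 32  (first piece 2, then net[9]=27)
net[12] = 37  (first piece 2, then net[10]=32)
One optimal plan: pieces 10 + 2 (1 cut) → $40 − $3 = $37.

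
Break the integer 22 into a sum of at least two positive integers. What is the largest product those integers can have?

Define f[k] = max over 1≤i<k of i · max(k−i, f[k−i]); the inner max lets the remainder stay uncut if that's better.
f[2] = 1·max(1,0) = 1·1 = 1
f[3] = 1·max(2,1) = 1·2 = 2
f[4] = 2·max(2,1) = 2·2 = 4
f[5] = 2·max(3,2) = 2·3 = 6
f[6] = 3·max(3,2) = 3·3 = 9
f[7] = 2·max(5,6) = 2·6 = 12
f[8] = 2·max(6,9) = 2·9 = 18
f[9] = 3·max(6,9) = 3·9 = 27
f[10] = 2·max(8,18) = 2·18 = 36
f[11] = 2·max(9,27) = 2·27 = 54
f[12] = 3·max(9,27) = 3·27 = 81
f[13] = 2·max(11,54) = 2·54 = 108
f[14] = 2·max(12,81) = 2·81 = 162
f[15] = 3·max(12,81) = 3·81 = 243
f[16] = 2·max(14,162) = 2·162 = 324
f[17] = 2·max(15,243) = 2·243 = 486
f[18] = 3·max(15,243) = 3·243 = 729
f[19] = 2·max(17,486) = 2·486 = 972
f[20] = 2·max(18,729) = 2·729 = 1458
f[21] = 3·max(18,729) = 3·729 = 2187
f[22] = 2·max(20,1458) = 2·1458 = 2916
One optimal split: 3 + 3 + 3 + 3 + 3 + 3 + 2 + 2; product 3·3·3·3·3·3·2·2 = 2916.

2916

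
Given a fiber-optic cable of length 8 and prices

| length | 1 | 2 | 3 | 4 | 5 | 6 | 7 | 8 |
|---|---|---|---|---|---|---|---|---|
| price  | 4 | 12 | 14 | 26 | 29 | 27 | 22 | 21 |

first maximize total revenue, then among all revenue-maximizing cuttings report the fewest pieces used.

2

Let r[k] be the best obtainable value from length k. For each k, try every first piece i and keep the best of price[i] + r[k−i].
r[1] = 4
r[2] = max(4+4, 12+0) = 12
r[3] = max(4+12, 12+4, 14+0) = 16
r[4] = max(4+16, 12+12, 14+4, 26+0) = 26
r[5] = max(4+26, 12+16, 14+12, 26+4, 29+0) = 30
r[6] = max(4+30, 12+26, 14+16, 26+12, 29+4, 27+0) = 38
r[7] = max(4+38, 12+30, 14+26, …, 27+4, 22+0) = 42
r[8] = max(4+42, 12+38, 14+30, …, 22+4, 21+0) = 52
Maximum revenue is $52.
Now minimize piece count subject to staying optimal: for each k, pieces[k] = 1 + min over i with p[i]+r[k−i]=r[k] of pieces[k−i].
pieces[5] = 2
pieces[6] = 2
pieces[7] = 3
pieces[8] = 2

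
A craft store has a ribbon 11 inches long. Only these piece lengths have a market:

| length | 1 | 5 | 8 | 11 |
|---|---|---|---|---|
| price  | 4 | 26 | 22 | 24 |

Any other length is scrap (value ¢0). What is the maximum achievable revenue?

56

Build f[k] bottom-up: f[k] = max over allowed piece i of (p[i] + f[k−i]).
f[1] = 4
f[2] = 8  (first piece 1, then f[1]=4)
f[3] = 12  (first piece 1, then f[2]=8)
f[4] = 16  (first piece 1, then f[3]=12)
f[5] = max(4+16, 26+0) = 26
f[6] = max(4+26, 26+4) = 30
f[7] = max(4+30, 26+8) = 34
f[8] = max(4+34, 26+12, 22+0) = 38
f[9] = max(4+38, 26+16, 22+4) = 42
f[10] = max(4+42, 26+26, 22+8) = 52
f[11] = max(4+52, 26+30, 22+12, 24+0) = 56
One optimal cutting: 5 + 5 + 1 → ¢56.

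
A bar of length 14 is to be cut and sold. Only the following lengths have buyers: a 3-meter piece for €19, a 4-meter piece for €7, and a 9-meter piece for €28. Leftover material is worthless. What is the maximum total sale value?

76

Consider every possible first cut. best[k] is the best of p[i]+best[k−i] over all sellable i≤k.
best[1] = 0
best[2] = 0
best[3] = 19
best[4] = 19
best[5] = 19
best[6] = 38  (first piece 3, then best[3]=19)
best[7] = 38
best[8] = 38
best[9] = 57  (first piece 3, then best[6]=38)
best[10] = 57
best[11] = 57
best[12] = 76  (first piece 3, then best[9]=57)
best[13] = 76
best[14] = 76
One optimal cutting: pieces 3 + 3 + 3 + 3 with 2 meters of scrap → €76.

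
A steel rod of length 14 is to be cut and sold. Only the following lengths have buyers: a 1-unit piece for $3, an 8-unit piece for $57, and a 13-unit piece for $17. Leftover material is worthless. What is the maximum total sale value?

Let f[k] be the best obtainable value from length k. For each k, try every first piece i and keep the best of price[i] + f[k−i].
f[1] = 3
f[2] = 6  (first piece 1, then f[1]=3)
f[3] = 9  (first piece 1, then f[2]=6)
f[4] = 12  (first piece 1, then f[3]=9)
f[5] = 15  (first piece 1, then f[4]=12)
f[6] = 18  (first piece 1, then f[5]=15)
f[7] = 21  (first piece 1, then f[6]=18)
f[8] = max(3+21, 57+0) = 57
f[9] = max(3+57, 57+3) = 60
f[10] = max(3+60, 57+6) = 63
f[11] = max(3+63, 57+9) = 66
f[12] = max(3+66, 57+12) = 69
f[13] = max(3+69, 57+15, 17+0) = 72
f[14] = max(3+72, 57+18, 17+3) = 75
One optimal cutting: 8 + 1 + 1 + 1 + 1 + 1 + 1 → $75.

75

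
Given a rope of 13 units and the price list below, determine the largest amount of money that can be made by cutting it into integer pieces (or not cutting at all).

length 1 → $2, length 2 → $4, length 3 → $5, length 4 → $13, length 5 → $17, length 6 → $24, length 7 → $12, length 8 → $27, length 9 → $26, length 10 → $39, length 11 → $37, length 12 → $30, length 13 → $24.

Let r[k] be the best obtainable value from length k. For each k, try every first piece i and keep the best of price[i] + r[k−i].
r[1] = 2
r[2] = max(2+2, 4+0) = 4
r[3] = max(2+4, 4+2, 5+0) = 6
r[4] = max(2+6, 4+4, 5+2, 13+0) = 13
r[5] = max(2+13, 4+6, 5+4, 13+2, 17+0) = 17
r[6] = max(2+17, 4+13, 5+6, 13+4, 17+2, 24+0) = 24
r[7] = max(2+24, 4+17, 5+13, …, 24+2, 12+0) = 26
r[8] = max(2+26, 4+24, 5+17, …, 12+2, 27+0) = 28
r[9] = max(2+28, 4+26, 5+24, …, 27+2, 26+0) = 30
r[10] = max(2+30, 4+28, 5+26, …, 26+2, 39+0) = 39
r[11] = max(2+39, 4+30, 5+28, …, 39+2, 37+0) = 41
r[12] = max(2+41, 4+39, 5+30, …, 37+2, 30+0) = 48
r[13] = max(2+48, 4+41, 5+39, …, 30+2, 24+0) = 50
One optimal cutting: 6 + 6 + 1 → $24 + $24 + $2 = $50.

50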